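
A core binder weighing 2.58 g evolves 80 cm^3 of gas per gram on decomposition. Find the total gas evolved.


Formula: V_gas = W_binder * gas_evolution_rate
V = 2.58 g * 80 cm^3/g = 206.4000 cm^3


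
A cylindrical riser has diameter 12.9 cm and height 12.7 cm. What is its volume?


Formula: V = pi * (D/2)^2 * H  (cylinder volume)
Radius = D/2 = 12.9/2 = 6.45 cm
V = pi * 6.45^2 * 12.7 = 1659.8660 cm^3

Final answer: 1659.8660 cm^3


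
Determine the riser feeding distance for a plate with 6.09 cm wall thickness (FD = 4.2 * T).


Formula: FD = 4.2 * T  (riser feeding-distance rule)
FD = 4.2 * 6.09 cm = 25.5780 cm

Answer: 25.5780 cm


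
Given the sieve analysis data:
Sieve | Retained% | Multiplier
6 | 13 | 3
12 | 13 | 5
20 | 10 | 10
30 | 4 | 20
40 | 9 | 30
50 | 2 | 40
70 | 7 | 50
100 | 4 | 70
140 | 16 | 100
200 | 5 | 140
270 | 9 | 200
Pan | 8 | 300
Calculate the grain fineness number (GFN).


Formula: GFN = sum(pct * multiplier) / sum(pct)
sum(pct * multiplier) = 7764
sum(pct) = 100
GFN = 7764 / 100 = 77.64

Answer: 77.64


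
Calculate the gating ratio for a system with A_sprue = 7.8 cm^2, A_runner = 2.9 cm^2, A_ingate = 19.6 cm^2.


Sprue:Runner:Ingate = 1 : 2.9/7.8 : 19.6/7.8 = 1:0.37:2.51

1:0.37:2.51


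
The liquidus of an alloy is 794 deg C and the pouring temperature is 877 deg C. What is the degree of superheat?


Formula: Superheat = T_pour - T_melt
Superheat = 877 - 794 = 83 deg C

83 deg C


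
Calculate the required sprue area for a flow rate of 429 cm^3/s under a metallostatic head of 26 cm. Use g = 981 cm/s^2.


Formula: v = sqrt(2*g*h), A = Q/v
Velocity: v = sqrt(2 * 981 * 26) = sqrt(51012) = 225.8584 cm/s
Sprue area: A = Q / v = 429 / 225.8584 = 1.8994 cm^2

Final answer: 1.8994 cm^2


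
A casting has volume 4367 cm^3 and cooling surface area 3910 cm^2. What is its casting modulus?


Formula: Casting Modulus M = V / A
M = 4367 cm^3 / 3910 cm^2 = 1.1169 cm

Final answer: 1.1169 cm


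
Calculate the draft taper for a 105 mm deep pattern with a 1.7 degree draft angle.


Formula: taper = depth * tan(draft_angle)
tan(1.7 deg) = 0.0296793
taper = 105 mm * 0.0296793 = 3.1163 mm

Final answer: 3.1163 mm


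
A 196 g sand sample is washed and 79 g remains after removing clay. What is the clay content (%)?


Formula: Clay% = (W_total - W_washed) / W_total * 100
Clay mass = 196 - 79 = 117 g
Clay% = 117 / 196 * 100 = 59.6939%

Answer: 59.6939%


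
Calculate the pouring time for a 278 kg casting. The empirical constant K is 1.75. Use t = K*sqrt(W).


Formula: t = K * sqrt(W)
sqrt(W) = sqrt(278) = 16.67333
t = 1.75 * 16.67333 = 29.1783 s

29.1783 s


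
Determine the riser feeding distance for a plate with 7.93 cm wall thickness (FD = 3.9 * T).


Formula: FD = 3.9 * T  (riser feeding-distance rule)
FD = 3.9 * 7.93 cm = 30.9270 cm

30.9270 cm


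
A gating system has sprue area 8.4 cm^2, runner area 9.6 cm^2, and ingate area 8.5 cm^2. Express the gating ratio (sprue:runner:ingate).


Sprue:Runner:Ingate = 1 : 9.6/8.4 : 8.5/8.4 = 1:1.14:1.01

1:1.14:1.01


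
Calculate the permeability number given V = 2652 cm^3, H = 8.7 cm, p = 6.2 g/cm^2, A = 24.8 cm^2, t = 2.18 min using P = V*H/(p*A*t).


Formula: Permeability Number P = (V * H) / (p * A * t)
Numerator: V * H = 2652 * 8.7 = 23072.4
Denominator: p * A * t = 6.2 * 24.8 * 2.18 = 335.1968
P = 23072.4 / 335.1968 = 68.8324

Final answer: 68.8324


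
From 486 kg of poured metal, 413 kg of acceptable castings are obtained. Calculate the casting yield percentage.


Formula: Casting Yield = (W_good / W_total) * 100
Yield = (413 kg / 486 kg) * 100 = 84.9794%


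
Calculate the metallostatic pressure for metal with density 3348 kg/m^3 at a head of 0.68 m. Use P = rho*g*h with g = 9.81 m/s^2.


Formula: P = rho * g * h
rho * g = 3348 * 9.81 = 32843.88 N/m^3
P = 32843.88 * 0.68 = 22333.8384 Pa

Answer: 22333.8384 Pa


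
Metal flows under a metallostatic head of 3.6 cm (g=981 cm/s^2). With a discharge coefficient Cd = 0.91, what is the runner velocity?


Formula: v = Cd * sqrt(2 * g * h)  (Torricelli with discharge coefficient)
2*g*h = 2 * 981 * 3.6 = 7063.2 cm^2/s^2
sqrt(7063.2) = 84.04285 cm/s
v = 0.91 * 84.04285 = 76.4790 cm/s


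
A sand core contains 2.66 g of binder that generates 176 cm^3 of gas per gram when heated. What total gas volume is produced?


Formula: V_gas = W_binder * gas_evolution_rate
V = 2.66 g * 176 cm^3/g = 468.1600 cm^3

Final answer: 468.1600 cm^3


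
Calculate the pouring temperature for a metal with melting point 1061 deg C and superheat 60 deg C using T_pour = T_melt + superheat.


Formula: T_pour = T_melt + Superheat
T_pour = 1061 + 60 = 1121 deg C

Answer: 1121 deg C


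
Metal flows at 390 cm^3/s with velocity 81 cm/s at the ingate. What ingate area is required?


Formula: A_ingate = Q / v  (continuity equation)
A = 390 cm^3/s / 81 cm/s = 4.8148 cm^2

Answer: 4.8148 cm^2


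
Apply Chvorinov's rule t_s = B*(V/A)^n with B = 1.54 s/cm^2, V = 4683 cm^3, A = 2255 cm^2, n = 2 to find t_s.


Formula: t_s = B * (V/A)^n  (Chvorinov's rule, n=2)
Modulus M = V/A = 4683/2255 = 2.076718 cm
M^2 = 2.076718^2 = 4.312758 cm^2
t_s = 1.54 * 4.312758 = 6.6416 s

6.6416 s


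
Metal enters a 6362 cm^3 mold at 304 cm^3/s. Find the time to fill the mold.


Formula: t_fill = V_mold / Q_flow
t = 6362 cm^3 / 304 cm^3/s = 20.9276 s

Answer: 20.9276 s


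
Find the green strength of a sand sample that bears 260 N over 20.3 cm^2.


Formula: Compressive Strength = Force / Area
Strength = 260 N / 20.3 cm^2 = 12.8079 N/cm^2

12.8079 N/cm^2


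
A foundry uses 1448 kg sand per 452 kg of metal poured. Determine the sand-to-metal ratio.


Formula: Sand-to-Metal Ratio = W_sand / W_metal
Ratio = 1448 kg / 452 kg = 3.2035


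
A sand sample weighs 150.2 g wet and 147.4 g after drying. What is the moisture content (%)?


Formula: MC = (W_wet - W_dry) / W_wet * 100
Water mass = 150.2 - 147.4 = 2.8 g
MC = 2.8 / 150.2 * 100 = 1.8642%

Final answer: 1.8642%


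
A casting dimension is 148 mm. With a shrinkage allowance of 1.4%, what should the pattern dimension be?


Formula: L_pattern = L_casting * (1 + shrinkage_rate/100)
Shrinkage factor = 1 + 1.4/100 = 1.014
L_pattern = 148 mm * 1.014 = 150.0720 mm

Answer: 150.0720 mm


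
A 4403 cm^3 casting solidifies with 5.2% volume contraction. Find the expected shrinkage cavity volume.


Formula: V_shrink = V_casting * shrinkage_pct / 100
V_shrink = 4403 cm^3 * 5.2 / 100 = 228.9560 cm^3

228.9560 cm^3


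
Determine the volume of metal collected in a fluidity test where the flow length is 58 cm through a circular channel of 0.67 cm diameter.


Formula: V = pi * (d/2)^2 * L  (cylinder volume)
Radius = 0.67/2 = 0.335 cm
V = pi * 0.335^2 * 58 = 20.4488 cm^3


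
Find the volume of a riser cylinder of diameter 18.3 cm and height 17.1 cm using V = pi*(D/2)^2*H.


Formula: V = pi * (D/2)^2 * H  (cylinder volume)
Radius = D/2 = 18.3/2 = 9.15 cm
V = pi * 9.15^2 * 17.1 = 4497.6760 cm^3

Answer: 4497.6760 cm^3


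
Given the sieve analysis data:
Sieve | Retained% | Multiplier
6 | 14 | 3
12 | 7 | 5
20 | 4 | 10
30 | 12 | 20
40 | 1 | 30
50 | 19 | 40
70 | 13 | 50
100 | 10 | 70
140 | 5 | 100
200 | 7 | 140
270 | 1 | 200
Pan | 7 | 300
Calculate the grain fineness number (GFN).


Formula: GFN = sum(pct * multiplier) / sum(pct)
sum(pct * multiplier) = 6277
sum(pct) = 100
GFN = 6277 / 100 = 62.77


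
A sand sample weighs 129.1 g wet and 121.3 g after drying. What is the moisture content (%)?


Formula: MC = (W_wet - W_dry) / W_wet * 100
Water mass = 129.1 - 121.3 = 7.8 g
MC = 7.8 / 129.1 * 100 = 6.0418%

Answer: 6.0418%


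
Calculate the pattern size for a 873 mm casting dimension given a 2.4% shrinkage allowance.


Formula: L_pattern = L_casting * (1 + shrinkage_rate/100)
Shrinkage factor = 1 + 2.4/100 = 1.024
L_pattern = 873 mm * 1.024 = 893.9520 mm


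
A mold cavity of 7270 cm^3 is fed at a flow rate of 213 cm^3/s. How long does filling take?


Formula: t_fill = V_mold / Q_flow
t = 7270 cm^3 / 213 cm^3/s = 34.1315 s

34.1315 s


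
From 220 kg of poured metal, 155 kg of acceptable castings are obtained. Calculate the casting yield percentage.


Formula: Casting Yield = (W_good / W_total) * 100
Yield = (155 kg / 220 kg) * 100 = 70.4545%

Final answer: 70.4545%


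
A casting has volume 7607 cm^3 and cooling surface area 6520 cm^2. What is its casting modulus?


Formula: Casting Modulus M = V / A
M = 7607 cm^3 / 6520 cm^2 = 1.1667 cm


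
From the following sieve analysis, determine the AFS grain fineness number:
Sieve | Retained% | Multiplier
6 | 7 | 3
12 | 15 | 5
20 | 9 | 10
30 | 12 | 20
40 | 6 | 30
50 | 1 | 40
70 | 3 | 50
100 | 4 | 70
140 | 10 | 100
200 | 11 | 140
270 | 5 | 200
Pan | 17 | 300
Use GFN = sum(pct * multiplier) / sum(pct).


Formula: GFN = sum(pct * multiplier) / sum(pct)
sum(pct * multiplier) = 9716
sum(pct) = 100
GFN = 9716 / 100 = 97.16

97.16


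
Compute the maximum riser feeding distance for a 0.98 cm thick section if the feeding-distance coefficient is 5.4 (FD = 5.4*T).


Formula: FD = 5.4 * T  (riser feeding-distance rule)
FD = 5.4 * 0.98 cm = 5.2920 cm


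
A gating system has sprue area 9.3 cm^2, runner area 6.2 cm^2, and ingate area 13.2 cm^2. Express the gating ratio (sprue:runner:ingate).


Sprue:Runner:Ingate = 1 : 6.2/9.3 : 13.2/9.3 = 1:0.67:1.42

Answer: 1:0.67:1.42


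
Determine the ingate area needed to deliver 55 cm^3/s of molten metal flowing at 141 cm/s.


Formula: A_ingate = Q / v  (continuity equation)
A = 55 cm^3/s / 141 cm/s = 0.3901 cm^2

Final answer: 0.3901 cm^2


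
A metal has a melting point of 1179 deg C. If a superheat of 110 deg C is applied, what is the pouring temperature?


Formula: T_pour = T_melt + Superheat
T_pour = 1179 + 110 = 1289 deg C

1289 deg C


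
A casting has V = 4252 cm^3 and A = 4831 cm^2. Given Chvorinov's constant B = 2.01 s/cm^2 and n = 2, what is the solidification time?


Formula: t_s = B * (V/A)^n  (Chvorinov's rule, n=2)
Modulus M = V/A = 4252/4831 = 0.880149 cm
M^2 = 0.880149^2 = 0.774662 cm^2
t_s = 2.01 * 0.774662 = 1.5571 s

Final answer: 1.5571 s


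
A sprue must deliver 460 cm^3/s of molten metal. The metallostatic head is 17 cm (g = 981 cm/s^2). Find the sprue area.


Formula: v = sqrt(2*g*h), A = Q/v
Velocity: v = sqrt(2 * 981 * 17) = sqrt(33354) = 182.6308 cm/s
Sprue area: A = Q / v = 460 / 182.6308 = 2.5187 cm^2


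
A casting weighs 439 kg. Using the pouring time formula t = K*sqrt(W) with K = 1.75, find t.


Formula: t = K * sqrt(W)
sqrt(W) = sqrt(439) = 20.95233
t = 1.75 * 20.95233 = 36.6666 s

Final answer: 36.6666 s


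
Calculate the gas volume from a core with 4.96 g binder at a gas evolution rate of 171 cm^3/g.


Formula: V_gas = W_binder * gas_evolution_rate
V = 4.96 g * 171 cm^3/g = 848.1600 cm^3

Answer: 848.1600 cm^3


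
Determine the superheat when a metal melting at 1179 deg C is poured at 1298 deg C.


Formula: Superheat = T_pour - T_melt
Superheat = 1298 - 1179 = 119 deg C

119 deg C


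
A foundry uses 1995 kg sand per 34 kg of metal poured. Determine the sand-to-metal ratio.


Formula: Sand-to-Metal Ratio = W_sand / W_metal
Ratio = 1995 kg / 34 kg = 58.6765

Final answer: 58.6765


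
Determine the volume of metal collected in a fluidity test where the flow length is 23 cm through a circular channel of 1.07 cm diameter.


Formula: V = pi * (d/2)^2 * L  (cylinder volume)
Radius = 1.07/2 = 0.535 cm
V = pi * 0.535^2 * 23 = 20.6817 cm^3

Final answer: 20.6817 cm^3


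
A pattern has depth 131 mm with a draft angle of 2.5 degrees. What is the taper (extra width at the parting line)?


Formula: taper = depth * tan(draft_angle)
tan(2.5 deg) = 0.0436609
taper = 131 mm * 0.0436609 = 5.7196 mm

Final answer: 5.7196 mm


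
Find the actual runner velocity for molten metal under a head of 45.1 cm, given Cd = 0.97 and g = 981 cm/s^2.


Formula: v = Cd * sqrt(2 * g * h)  (Torricelli with discharge coefficient)
2*g*h = 2 * 981 * 45.1 = 88486.2 cm^2/s^2
sqrt(88486.2) = 297.46630 cm/s
v = 0.97 * 297.46630 = 288.5423 cm/s

Answer: 288.5423 cm/s


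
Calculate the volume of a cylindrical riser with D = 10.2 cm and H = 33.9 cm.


Formula: V = pi * (D/2)^2 * H  (cylinder volume)
Radius = D/2 = 10.2/2 = 5.1 cm
V = pi * 5.1^2 * 33.9 = 2770.0648 cm^3

2770.0648 cm^3


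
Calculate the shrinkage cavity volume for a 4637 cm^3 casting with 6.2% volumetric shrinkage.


Formula: V_shrink = V_casting * shrinkage_pct / 100
V_shrink = 4637 cm^3 * 6.2 / 100 = 287.4940 cm^3


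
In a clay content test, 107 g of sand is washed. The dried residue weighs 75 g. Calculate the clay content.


Formula: Clay% = (W_total - W_washed) / W_total * 100
Clay mass = 107 - 75 = 32 g
Clay% = 32 / 107 * 100 = 29.9065%

Answer: 29.9065%


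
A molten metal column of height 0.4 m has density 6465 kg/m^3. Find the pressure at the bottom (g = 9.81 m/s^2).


Formula: P = rho * g * h
rho * g = 6465 * 9.81 = 63421.65 N/m^3
P = 63421.65 * 0.4 = 25368.6600 Pa

25368.6600 Pa


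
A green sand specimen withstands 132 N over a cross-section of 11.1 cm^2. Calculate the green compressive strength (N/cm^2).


Formula: Compressive Strength = Force / Area
Strength = 132 N / 11.1 cm^2 = 11.8919 N/cm^2


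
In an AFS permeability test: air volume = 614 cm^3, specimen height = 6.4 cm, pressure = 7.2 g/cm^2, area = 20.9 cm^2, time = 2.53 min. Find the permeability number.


Formula: Permeability Number P = (V * H) / (p * A * t)
Numerator: V * H = 614 * 6.4 = 3929.6
Denominator: p * A * t = 7.2 * 20.9 * 2.53 = 380.7144
P = 3929.6 / 380.7144 = 10.3216

10.3216


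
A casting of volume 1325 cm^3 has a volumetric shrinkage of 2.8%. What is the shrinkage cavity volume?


Formula: V_shrink = V_casting * shrinkage_pct / 100
V_shrink = 1325 cm^3 * 2.8 / 100 = 37.1000 cm^3

Answer: 37.1000 cm^3


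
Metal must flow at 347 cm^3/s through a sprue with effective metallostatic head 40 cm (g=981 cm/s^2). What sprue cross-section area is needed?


Formula: v = sqrt(2*g*h), A = Q/v
Velocity: v = sqrt(2 * 981 * 40) = sqrt(78480) = 280.1428 cm/s
Sprue area: A = Q / v = 347 / 280.1428 = 1.2387 cm^2

Answer: 1.2387 cm^2


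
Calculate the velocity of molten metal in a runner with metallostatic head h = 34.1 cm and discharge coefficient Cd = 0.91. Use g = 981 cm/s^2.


Formula: v = Cd * sqrt(2 * g * h)  (Torricelli with discharge coefficient)
2*g*h = 2 * 981 * 34.1 = 66904.2 cm^2/s^2
sqrt(66904.2) = 258.65846 cm/s
v = 0.91 * 258.65846 = 235.3792 cm/s

Answer: 235.3792 cm/s


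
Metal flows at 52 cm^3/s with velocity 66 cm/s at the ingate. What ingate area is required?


Formula: A_ingate = Q / v  (continuity equation)
A = 52 cm^3/s / 66 cm/s = 0.7879 cm^2

Answer: 0.7879 cm^2


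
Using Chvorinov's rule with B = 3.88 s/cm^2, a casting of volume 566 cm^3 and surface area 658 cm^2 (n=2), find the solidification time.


Formula: t_s = B * (V/A)^n  (Chvorinov's rule, n=2)
Modulus M = V/A = 566/658 = 0.860182 cm
M^2 = 0.860182^2 = 0.739913 cm^2
t_s = 3.88 * 0.739913 = 2.8709 s

2.8709 s


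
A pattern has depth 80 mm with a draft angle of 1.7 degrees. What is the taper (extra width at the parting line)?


Formula: taper = depth * tan(draft_angle)
tan(1.7 deg) = 0.0296793
taper = 80 mm * 0.0296793 = 2.3743 mm


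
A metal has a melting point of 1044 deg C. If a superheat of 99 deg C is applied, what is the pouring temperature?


Formula: T_pour = T_melt + Superheat
T_pour = 1044 + 99 = 1143 deg C


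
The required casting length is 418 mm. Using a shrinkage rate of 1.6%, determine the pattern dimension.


Formula: L_pattern = L_casting * (1 + shrinkage_rate/100)
Shrinkage factor = 1 + 1.6/100 = 1.016
L_pattern = 418 mm * 1.016 = 424.6880 mm


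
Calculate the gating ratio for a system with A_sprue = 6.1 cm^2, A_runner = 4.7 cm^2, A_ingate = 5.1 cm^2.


Sprue:Runner:Ingate = 1 : 4.7/6.1 : 5.1/6.1 = 1:0.77:0.84

1:0.77:0.84


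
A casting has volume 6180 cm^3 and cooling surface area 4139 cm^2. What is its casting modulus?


Formula: Casting Modulus M = V / A
M = 6180 cm^3 / 4139 cm^2 = 1.4931 cm

Answer: 1.4931 cm


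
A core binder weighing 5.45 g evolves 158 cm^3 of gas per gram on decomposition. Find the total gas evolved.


Formula: V_gas = W_binder * gas_evolution_rate
V = 5.45 g * 158 cm^3/g = 861.1000 cm^3

Answer: 861.1000 cm^3


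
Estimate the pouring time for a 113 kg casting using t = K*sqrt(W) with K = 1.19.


Formula: t = K * sqrt(W)
sqrt(W) = sqrt(113) = 10.63015
t = 1.19 * 10.63015 = 12.6499 s


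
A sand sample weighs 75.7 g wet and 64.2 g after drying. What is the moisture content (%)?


Formula: MC = (W_wet - W_dry) / W_wet * 100
Water mass = 75.7 - 64.2 = 11.5 g
MC = 11.5 / 75.7 * 100 = 15.1915%

15.1915%


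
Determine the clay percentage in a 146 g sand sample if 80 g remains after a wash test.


Formula: Clay% = (W_total - W_washed) / W_total * 100
Clay mass = 146 - 80 = 66 g
Clay% = 66 / 146 * 100 = 45.2055%

Final answer: 45.2055%


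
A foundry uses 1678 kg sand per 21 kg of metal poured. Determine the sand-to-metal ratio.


Formula: Sand-to-Metal Ratio = W_sand / W_metal
Ratio = 1678 kg / 21 kg = 79.9048

79.9048


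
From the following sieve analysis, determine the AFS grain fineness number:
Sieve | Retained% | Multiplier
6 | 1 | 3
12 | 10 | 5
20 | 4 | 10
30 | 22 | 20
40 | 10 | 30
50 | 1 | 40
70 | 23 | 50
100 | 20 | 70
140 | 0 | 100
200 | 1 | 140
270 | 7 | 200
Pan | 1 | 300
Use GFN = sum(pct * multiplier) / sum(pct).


Formula: GFN = sum(pct * multiplier) / sum(pct)
sum(pct * multiplier) = 5263
sum(pct) = 100
GFN = 5263 / 100 = 52.63

Final answer: 52.63


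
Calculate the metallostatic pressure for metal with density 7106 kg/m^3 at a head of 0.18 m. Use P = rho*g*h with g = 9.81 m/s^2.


Formula: P = rho * g * h
rho * g = 7106 * 9.81 = 69709.86 N/m^3
P = 69709.86 * 0.18 = 12547.7748 Pa

Final answer: 12547.7748 Pa


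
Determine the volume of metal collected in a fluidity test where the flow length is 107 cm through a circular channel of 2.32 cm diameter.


Formula: V = pi * (d/2)^2 * L  (cylinder volume)
Radius = 2.32/2 = 1.16 cm
V = pi * 1.16^2 * 107 = 452.3240 cm^3

Answer: 452.3240 cm^3


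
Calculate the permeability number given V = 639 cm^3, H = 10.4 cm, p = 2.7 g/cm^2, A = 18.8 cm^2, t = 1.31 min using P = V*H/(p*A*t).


Formula: Permeability Number P = (V * H) / (p * A * t)
Numerator: V * H = 639 * 10.4 = 6645.6
Denominator: p * A * t = 2.7 * 18.8 * 1.31 = 66.4956
P = 6645.6 / 66.4956 = 99.9404

Final answer: 99.9404


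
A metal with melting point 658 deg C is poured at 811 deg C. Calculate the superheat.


Formula: Superheat = T_pour - T_melt
Superheat = 811 - 658 = 153 deg C

Final answer: 153 deg C


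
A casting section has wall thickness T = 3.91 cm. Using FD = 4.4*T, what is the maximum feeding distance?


Formula: FD = 4.4 * T  (riser feeding-distance rule)
FD = 4.4 * 3.91 cm = 17.2040 cm


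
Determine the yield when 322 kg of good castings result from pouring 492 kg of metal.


Formula: Casting Yield = (W_good / W_total) * 100
Yield = (322 kg / 492 kg) * 100 = 65.4472%


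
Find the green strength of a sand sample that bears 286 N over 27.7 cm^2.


Formula: Compressive Strength = Force / Area
Strength = 286 N / 27.7 cm^2 = 10.3249 N/cm^2

Final answer: 10.3249 N/cm^2


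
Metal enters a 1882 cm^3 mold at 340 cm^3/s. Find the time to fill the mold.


Formula: t_fill = V_mold / Q_flow
t = 1882 cm^3 / 340 cm^3/s = 5.5353 s


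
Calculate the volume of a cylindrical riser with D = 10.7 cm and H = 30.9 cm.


Formula: V = pi * (D/2)^2 * H  (cylinder volume)
Radius = D/2 = 10.7/2 = 5.35 cm
V = pi * 5.35^2 * 30.9 = 2778.5353 cm^3

Answer: 2778.5353 cm^3


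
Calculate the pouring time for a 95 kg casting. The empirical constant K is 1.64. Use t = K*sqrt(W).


Formula: t = K * sqrt(W)
sqrt(W) = sqrt(95) = 9.74679
t = 1.64 * 9.74679 = 15.9847 s


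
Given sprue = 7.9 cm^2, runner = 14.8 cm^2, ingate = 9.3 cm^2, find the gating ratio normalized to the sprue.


Sprue:Runner:Ingate = 1 : 14.8/7.9 : 9.3/7.9 = 1:1.87:1.18

1:1.87:1.18


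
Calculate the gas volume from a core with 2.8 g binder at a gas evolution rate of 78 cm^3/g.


Formula: V_gas = W_binder * gas_evolution_rate
V = 2.8 g * 78 cm^3/g = 218.4000 cm^3

Answer: 218.4000 cm^3


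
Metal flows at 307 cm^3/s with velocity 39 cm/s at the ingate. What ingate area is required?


Formula: A_ingate = Q / v  (continuity equation)
A = 307 cm^3/s / 39 cm/s = 7.8718 cm^2

Answer: 7.8718 cm^2


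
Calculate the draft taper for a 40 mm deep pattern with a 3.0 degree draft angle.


Formula: taper = depth * tan(draft_angle)
tan(3.0 deg) = 0.0524078
taper = 40 mm * 0.0524078 = 2.0963 mm

Final answer: 2.0963 mm


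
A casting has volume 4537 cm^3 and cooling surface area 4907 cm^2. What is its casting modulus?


Formula: Casting Modulus M = V / A
M = 4537 cm^3 / 4907 cm^2 = 0.9246 cm

Answer: 0.9246 cm


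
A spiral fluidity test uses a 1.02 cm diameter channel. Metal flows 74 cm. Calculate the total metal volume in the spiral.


Formula: V = pi * (d/2)^2 * L  (cylinder volume)
Radius = 1.02/2 = 0.51 cm
V = pi * 0.51^2 * 74 = 60.4675 cm^3

Final answer: 60.4675 cm^3


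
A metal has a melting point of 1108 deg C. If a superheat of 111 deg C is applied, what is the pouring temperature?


Formula: T_pour = T_melt + Superheat
T_pour = 1108 + 111 = 1219 deg C

Answer: 1219 deg C


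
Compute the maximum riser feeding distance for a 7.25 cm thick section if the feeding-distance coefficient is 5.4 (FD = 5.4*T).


Formula: FD = 5.4 * T  (riser feeding-distance rule)
FD = 5.4 * 7.25 cm = 39.1500 cm

Final answer: 39.1500 cm


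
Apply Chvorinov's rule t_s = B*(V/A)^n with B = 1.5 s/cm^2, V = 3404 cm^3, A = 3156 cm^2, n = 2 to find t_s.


Formula: t_s = B * (V/A)^n  (Chvorinov's rule, n=2)
Modulus M = V/A = 3404/3156 = 1.078580 cm
M^2 = 1.078580^2 = 1.163335 cm^2
t_s = 1.5 * 1.163335 = 1.7450 s

1.7450 s


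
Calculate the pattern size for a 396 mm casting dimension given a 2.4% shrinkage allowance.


Formula: L_pattern = L_casting * (1 + shrinkage_rate/100)
Shrinkage factor = 1 + 2.4/100 = 1.024
L_pattern = 396 mm * 1.024 = 405.5040 mm

Answer: 405.5040 mm


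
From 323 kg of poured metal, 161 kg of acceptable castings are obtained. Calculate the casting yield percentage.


Formula: Casting Yield = (W_good / W_total) * 100
Yield = (161 kg / 323 kg) * 100 = 49.8452%

Final answer: 49.8452%


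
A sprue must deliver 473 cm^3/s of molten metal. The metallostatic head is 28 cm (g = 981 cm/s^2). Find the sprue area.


Formula: v = sqrt(2*g*h), A = Q/v
Velocity: v = sqrt(2 * 981 * 28) = sqrt(54936) = 234.3843 cm/s
Sprue area: A = Q / v = 473 / 234.3843 = 2.0181 cm^2

Final answer: 2.0181 cm^2


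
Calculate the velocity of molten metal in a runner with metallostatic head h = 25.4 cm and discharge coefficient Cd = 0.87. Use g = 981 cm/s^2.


Formula: v = Cd * sqrt(2 * g * h)  (Torricelli with discharge coefficient)
2*g*h = 2 * 981 * 25.4 = 49834.8 cm^2/s^2
sqrt(49834.8) = 223.23709 cm/s
v = 0.87 * 223.23709 = 194.2163 cm/s

194.2163 cm/s


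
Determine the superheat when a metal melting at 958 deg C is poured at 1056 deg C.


Formula: Superheat = T_pour - T_melt
Superheat = 1056 - 958 = 98 deg C


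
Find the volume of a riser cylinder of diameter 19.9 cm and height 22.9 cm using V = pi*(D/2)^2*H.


Formula: V = pi * (D/2)^2 * H  (cylinder volume)
Radius = D/2 = 19.9/2 = 9.95 cm
V = pi * 9.95^2 * 22.9 = 7122.4846 cm^3

7122.4846 cm^3


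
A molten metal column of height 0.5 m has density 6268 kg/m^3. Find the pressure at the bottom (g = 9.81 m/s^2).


Formula: P = rho * g * h
rho * g = 6268 * 9.81 = 61489.08 N/m^3
P = 61489.08 * 0.5 = 30744.5400 Pa

30744.5400 Pa


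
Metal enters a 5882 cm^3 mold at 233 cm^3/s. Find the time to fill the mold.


Formula: t_fill = V_mold / Q_flow
t = 5882 cm^3 / 233 cm^3/s = 25.2446 s

25.2446 s


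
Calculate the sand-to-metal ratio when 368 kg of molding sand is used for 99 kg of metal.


Formula: Sand-to-Metal Ratio = W_sand / W_metal
Ratio = 368 kg / 99 kg = 3.7172

Final answer: 3.7172


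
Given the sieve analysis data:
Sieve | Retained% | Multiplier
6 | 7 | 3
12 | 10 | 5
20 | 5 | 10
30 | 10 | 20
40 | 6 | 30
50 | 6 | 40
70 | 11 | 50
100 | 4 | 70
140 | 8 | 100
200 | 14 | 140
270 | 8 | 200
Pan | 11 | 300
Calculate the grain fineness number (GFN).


Formula: GFN = sum(pct * multiplier) / sum(pct)
sum(pct * multiplier) = 9231
sum(pct) = 100
GFN = 9231 / 100 = 92.31

Final answer: 92.31


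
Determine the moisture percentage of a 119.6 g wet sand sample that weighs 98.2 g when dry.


Formula: MC = (W_wet - W_dry) / W_wet * 100
Water mass = 119.6 - 98.2 = 21.4 g
MC = 21.4 / 119.6 * 100 = 17.8930%

Final answer: 17.8930%


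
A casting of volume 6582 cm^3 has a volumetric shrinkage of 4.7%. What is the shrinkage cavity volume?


Formula: V_shrink = V_casting * shrinkage_pct / 100
V_shrink = 6582 cm^3 * 4.7 / 100 = 309.3540 cm^3

309.3540 cm^3


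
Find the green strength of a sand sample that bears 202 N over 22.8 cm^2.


Formula: Compressive Strength = Force / Area
Strength = 202 N / 22.8 cm^2 = 8.8596 N/cm^2


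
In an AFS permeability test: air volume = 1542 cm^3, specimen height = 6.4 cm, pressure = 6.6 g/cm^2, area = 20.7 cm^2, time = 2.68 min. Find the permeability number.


Formula: Permeability Number P = (V * H) / (p * A * t)
Numerator: V * H = 1542 * 6.4 = 9868.8
Denominator: p * A * t = 6.6 * 20.7 * 2.68 = 366.1416
P = 9868.8 / 366.1416 = 26.9535


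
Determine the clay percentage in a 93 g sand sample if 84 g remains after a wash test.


Formula: Clay% = (W_total - W_washed) / W_total * 100
Clay mass = 93 - 84 = 9 g
Clay% = 9 / 93 * 100 = 9.6774%

Final answer: 9.6774%


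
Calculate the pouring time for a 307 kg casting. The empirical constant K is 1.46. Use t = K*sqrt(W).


Formula: t = K * sqrt(W)
sqrt(W) = sqrt(307) = 17.52142
t = 1.46 * 17.52142 = 25.5813 s

Answer: 25.5813 s


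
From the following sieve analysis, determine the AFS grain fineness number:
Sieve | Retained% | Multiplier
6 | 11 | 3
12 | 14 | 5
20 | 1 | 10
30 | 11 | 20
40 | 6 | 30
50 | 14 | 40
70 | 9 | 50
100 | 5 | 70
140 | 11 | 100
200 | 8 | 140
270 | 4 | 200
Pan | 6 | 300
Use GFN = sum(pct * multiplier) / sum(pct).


Formula: GFN = sum(pct * multiplier) / sum(pct)
sum(pct * multiplier) = 6693
sum(pct) = 100
GFN = 6693 / 100 = 66.93

Answer: 66.93


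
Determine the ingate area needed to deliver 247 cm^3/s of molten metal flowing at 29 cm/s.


Formula: A_ingate = Q / v  (continuity equation)
A = 247 cm^3/s / 29 cm/s = 8.5172 cm^2

8.5172 cm^2


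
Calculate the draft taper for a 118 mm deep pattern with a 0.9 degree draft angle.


Formula: taper = depth * tan(draft_angle)
tan(0.9 deg) = 0.0157093
taper = 118 mm * 0.0157093 = 1.8537 mm

Answer: 1.8537 mm


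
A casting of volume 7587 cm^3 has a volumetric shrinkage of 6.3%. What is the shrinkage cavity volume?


Formula: V_shrink = V_casting * shrinkage_pct / 100
V_shrink = 7587 cm^3 * 6.3 / 100 = 477.9810 cm^3

Final answer: 477.9810 cm^3


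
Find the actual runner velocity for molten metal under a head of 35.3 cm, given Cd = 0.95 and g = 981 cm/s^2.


Formula: v = Cd * sqrt(2 * g * h)  (Torricelli with discharge coefficient)
2*g*h = 2 * 981 * 35.3 = 69258.6 cm^2/s^2
sqrt(69258.6) = 263.17029 cm/s
v = 0.95 * 263.17029 = 250.0118 cm/s

250.0118 cm/s


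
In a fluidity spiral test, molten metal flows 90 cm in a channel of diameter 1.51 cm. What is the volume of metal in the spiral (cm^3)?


Formula: V = pi * (d/2)^2 * L  (cylinder volume)
Radius = 1.51/2 = 0.755 cm
V = pi * 0.755^2 * 90 = 161.1708 cm^3

Answer: 161.1708 cm^3


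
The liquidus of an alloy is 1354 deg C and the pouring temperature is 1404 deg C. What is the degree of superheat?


Formula: Superheat = T_pour - T_melt
Superheat = 1404 - 1354 = 50 deg C

Answer: 50 deg C


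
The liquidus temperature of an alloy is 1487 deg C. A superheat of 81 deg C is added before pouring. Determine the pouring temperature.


Formula: T_pour = T_melt + Superheat
T_pour = 1487 + 81 = 1568 deg C

Final answer: 1568 deg C


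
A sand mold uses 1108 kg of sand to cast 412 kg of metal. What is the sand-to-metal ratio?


Formula: Sand-to-Metal Ratio = W_sand / W_metal
Ratio = 1108 kg / 412 kg = 2.6893


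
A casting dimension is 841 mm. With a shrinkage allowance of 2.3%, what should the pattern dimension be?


Formula: L_pattern = L_casting * (1 + shrinkage_rate/100)
Shrinkage factor = 1 + 2.3/100 = 1.023
L_pattern = 841 mm * 1.023 = 860.3430 mm

Answer: 860.3430 mm


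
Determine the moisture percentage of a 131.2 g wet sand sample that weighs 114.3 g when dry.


Formula: MC = (W_wet - W_dry) / W_wet * 100
Water mass = 131.2 - 114.3 = 16.9 g
MC = 16.9 / 131.2 * 100 = 12.8811%


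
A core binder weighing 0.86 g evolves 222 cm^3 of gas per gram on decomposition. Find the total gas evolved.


Formula: V_gas = W_binder * gas_evolution_rate
V = 0.86 g * 222 cm^3/g = 190.9200 cm^3


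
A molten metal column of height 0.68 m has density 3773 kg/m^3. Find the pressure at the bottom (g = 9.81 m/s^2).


Formula: P = rho * g * h
rho * g = 3773 * 9.81 = 37013.13 N/m^3
P = 37013.13 * 0.68 = 25168.9284 Pa

Answer: 25168.9284 Pa


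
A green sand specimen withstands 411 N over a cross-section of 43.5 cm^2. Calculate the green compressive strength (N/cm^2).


Formula: Compressive Strength = Force / Area
Strength = 411 N / 43.5 cm^2 = 9.4483 N/cm^2

9.4483 N/cm^2


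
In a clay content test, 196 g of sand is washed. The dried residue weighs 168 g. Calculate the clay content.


Formula: Clay% = (W_total - W_washed) / W_total * 100
Clay mass = 196 - 168 = 28 g
Clay% = 28 / 196 * 100 = 14.2857%

Final answer: 14.2857%


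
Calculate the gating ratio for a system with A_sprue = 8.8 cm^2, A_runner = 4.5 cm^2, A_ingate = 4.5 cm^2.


Sprue:Runner:Ingate = 1 : 4.5/8.8 : 4.5/8.8 = 1:0.51:0.51

Answer: 1:0.51:0.51


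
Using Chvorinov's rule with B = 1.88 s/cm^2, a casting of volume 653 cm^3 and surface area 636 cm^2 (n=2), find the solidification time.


Formula: t_s = B * (V/A)^n  (Chvorinov's rule, n=2)
Modulus M = V/A = 653/636 = 1.026730 cm
M^2 = 1.026730^2 = 1.054174 cm^2
t_s = 1.88 * 1.054174 = 1.9818 s


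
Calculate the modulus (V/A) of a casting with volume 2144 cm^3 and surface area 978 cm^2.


Formula: Casting Modulus M = V / A
M = 2144 cm^3 / 978 cm^2 = 2.1922 cm

2.1922 cm


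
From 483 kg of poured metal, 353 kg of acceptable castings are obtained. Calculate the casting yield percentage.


Formula: Casting Yield = (W_good / W_total) * 100
Yield = (353 kg / 483 kg) * 100 = 73.0849%

Answer: 73.0849%


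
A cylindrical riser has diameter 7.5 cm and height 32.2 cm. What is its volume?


Formula: V = pi * (D/2)^2 * H  (cylinder volume)
Radius = D/2 = 7.5/2 = 3.75 cm
V = pi * 3.75^2 * 32.2 = 1422.5524 cm^3

1422.5524 cm^3


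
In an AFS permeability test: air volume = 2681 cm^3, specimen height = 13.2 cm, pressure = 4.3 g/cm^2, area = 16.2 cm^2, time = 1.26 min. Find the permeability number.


Formula: Permeability Number P = (V * H) / (p * A * t)
Numerator: V * H = 2681 * 13.2 = 35389.2
Denominator: p * A * t = 4.3 * 16.2 * 1.26 = 87.7716
P = 35389.2 / 87.7716 = 403.1965

403.1965


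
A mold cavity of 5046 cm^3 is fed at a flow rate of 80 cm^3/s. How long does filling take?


Formula: t_fill = V_mold / Q_flow
t = 5046 cm^3 / 80 cm^3/s = 63.0750 s

Final answer: 63.0750 s


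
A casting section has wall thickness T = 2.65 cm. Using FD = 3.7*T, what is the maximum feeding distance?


Formula: FD = 3.7 * T  (riser feeding-distance rule)
FD = 3.7 * 2.65 cm = 9.8050 cm

9.8050 cm


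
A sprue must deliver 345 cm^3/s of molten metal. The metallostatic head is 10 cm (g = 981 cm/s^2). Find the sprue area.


Formula: v = sqrt(2*g*h), A = Q/v
Velocity: v = sqrt(2 * 981 * 10) = sqrt(19620) = 140.0714 cm/s
Sprue area: A = Q / v = 345 / 140.0714 = 2.4630 cm^2

Final answer: 2.4630 cm^2


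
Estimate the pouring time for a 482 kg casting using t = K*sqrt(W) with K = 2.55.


Formula: t = K * sqrt(W)
sqrt(W) = sqrt(482) = 21.95450
t = 2.55 * 21.95450 = 55.9840 s

Final answer: 55.9840 s


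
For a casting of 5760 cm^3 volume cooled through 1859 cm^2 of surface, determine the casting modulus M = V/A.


Formula: Casting Modulus M = V / A
M = 5760 cm^3 / 1859 cm^2 = 3.0984 cm


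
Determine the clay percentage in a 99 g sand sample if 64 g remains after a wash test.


Formula: Clay% = (W_total - W_washed) / W_total * 100
Clay mass = 99 - 64 = 35 g
Clay% = 35 / 99 * 100 = 35.3535%

35.3535%


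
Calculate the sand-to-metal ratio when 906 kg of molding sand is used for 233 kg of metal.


Formula: Sand-to-Metal Ratio = W_sand / W_metal
Ratio = 906 kg / 233 kg = 3.8884


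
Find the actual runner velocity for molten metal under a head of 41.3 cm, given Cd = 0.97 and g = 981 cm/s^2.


Formula: v = Cd * sqrt(2 * g * h)  (Torricelli with discharge coefficient)
2*g*h = 2 * 981 * 41.3 = 81030.6 cm^2/s^2
sqrt(81030.6) = 284.65874 cm/s
v = 0.97 * 284.65874 = 276.1190 cm/s

276.1190 cm/s


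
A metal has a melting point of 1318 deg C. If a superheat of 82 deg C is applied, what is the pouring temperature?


Formula: T_pour = T_melt + Superheat
T_pour = 1318 + 82 = 1400 deg C

Final answer: 1400 deg C


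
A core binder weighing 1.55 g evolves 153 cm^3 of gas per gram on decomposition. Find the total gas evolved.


Formula: V_gas = W_binder * gas_evolution_rate
V = 1.55 g * 153 cm^3/g = 237.1500 cm^3

Answer: 237.1500 cm^3


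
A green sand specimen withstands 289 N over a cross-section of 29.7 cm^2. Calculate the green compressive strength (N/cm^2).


Formula: Compressive Strength = Force / Area
Strength = 289 N / 29.7 cm^2 = 9.7306 N/cm^2


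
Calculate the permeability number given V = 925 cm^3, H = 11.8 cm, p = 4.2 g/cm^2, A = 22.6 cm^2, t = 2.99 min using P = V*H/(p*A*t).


Formula: Permeability Number P = (V * H) / (p * A * t)
Numerator: V * H = 925 * 11.8 = 10915.0
Denominator: p * A * t = 4.2 * 22.6 * 2.99 = 283.8108
P = 10915.0 / 283.8108 = 38.4587

Answer: 38.4587


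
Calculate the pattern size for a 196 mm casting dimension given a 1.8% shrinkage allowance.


Formula: L_pattern = L_casting * (1 + shrinkage_rate/100)
Shrinkage factor = 1 + 1.8/100 = 1.018
L_pattern = 196 mm * 1.018 = 199.5280 mm

Final answer: 199.5280 mm


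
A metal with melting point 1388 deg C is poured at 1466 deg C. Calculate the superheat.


Formula: Superheat = T_pour - T_melt
Superheat = 1466 - 1388 = 78 deg C

78 deg C


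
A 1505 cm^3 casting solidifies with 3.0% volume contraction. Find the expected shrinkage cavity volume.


Formula: V_shrink = V_casting * shrinkage_pct / 100
V_shrink = 1505 cm^3 * 3.0 / 100 = 45.1500 cm^3

45.1500 cm^3


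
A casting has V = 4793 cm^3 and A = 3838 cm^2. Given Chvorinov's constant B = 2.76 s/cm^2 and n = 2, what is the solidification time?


Formula: t_s = B * (V/A)^n  (Chvorinov's rule, n=2)
Modulus M = V/A = 4793/3838 = 1.248828 cm
M^2 = 1.248828^2 = 1.559571 cm^2
t_s = 2.76 * 1.559571 = 4.3044 s

Final answer: 4.3044 s


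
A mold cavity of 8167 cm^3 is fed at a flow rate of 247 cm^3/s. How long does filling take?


Formula: t_fill = V_mold / Q_flow
t = 8167 cm^3 / 247 cm^3/s = 33.0648 s


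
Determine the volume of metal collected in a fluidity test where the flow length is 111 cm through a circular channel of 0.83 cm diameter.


Formula: V = pi * (d/2)^2 * L  (cylinder volume)
Radius = 0.83/2 = 0.415 cm
V = pi * 0.415^2 * 111 = 60.0577 cm^3


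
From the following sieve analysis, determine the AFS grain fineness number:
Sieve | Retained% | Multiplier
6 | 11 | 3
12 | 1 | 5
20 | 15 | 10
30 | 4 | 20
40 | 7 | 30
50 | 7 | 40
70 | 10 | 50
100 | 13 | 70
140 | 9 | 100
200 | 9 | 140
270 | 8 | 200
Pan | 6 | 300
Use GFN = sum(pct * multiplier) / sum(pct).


Formula: GFN = sum(pct * multiplier) / sum(pct)
sum(pct * multiplier) = 7728
sum(pct) = 100
GFN = 7728 / 100 = 77.28

77.28


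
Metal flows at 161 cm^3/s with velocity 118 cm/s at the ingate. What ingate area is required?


Formula: A_ingate = Q / v  (continuity equation)
A = 161 cm^3/s / 118 cm/s = 1.3644 cm^2

Final answer: 1.3644 cm^2


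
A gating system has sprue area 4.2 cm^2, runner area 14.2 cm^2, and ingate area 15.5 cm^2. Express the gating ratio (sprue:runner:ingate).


Sprue:Runner:Ingate = 1 : 14.2/4.2 : 15.5/4.2 = 1:3.38:3.69

Answer: 1:3.38:3.69


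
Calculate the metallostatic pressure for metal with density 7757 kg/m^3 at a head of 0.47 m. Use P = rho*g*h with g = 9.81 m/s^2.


Formula: P = rho * g * h
rho * g = 7757 * 9.81 = 76096.17 N/m^3
P = 76096.17 * 0.47 = 35765.1999 Pa

35765.1999 Pa


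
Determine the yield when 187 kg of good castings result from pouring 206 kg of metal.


Formula: Casting Yield = (W_good / W_total) * 100
Yield = (187 kg / 206 kg) * 100 = 90.7767%

90.7767%


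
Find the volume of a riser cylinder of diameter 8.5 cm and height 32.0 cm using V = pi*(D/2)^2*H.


Formula: V = pi * (D/2)^2 * H  (cylinder volume)
Radius = D/2 = 8.5/2 = 4.25 cm
V = pi * 4.25^2 * 32.0 = 1815.8406 cm^3


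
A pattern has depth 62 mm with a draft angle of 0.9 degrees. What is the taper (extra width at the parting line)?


Formula: taper = depth * tan(draft_angle)
tan(0.9 deg) = 0.0157093
taper = 62 mm * 0.0157093 = 0.9740 mm

0.9740 mm


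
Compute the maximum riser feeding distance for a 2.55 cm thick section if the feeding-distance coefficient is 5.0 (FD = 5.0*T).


Formula: FD = 5.0 * T  (riser feeding-distance rule)
FD = 5.0 * 2.55 cm = 12.7500 cm

Answer: 12.7500 cm


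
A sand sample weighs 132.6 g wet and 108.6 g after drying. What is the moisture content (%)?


Formula: MC = (W_wet - W_dry) / W_wet * 100
Water mass = 132.6 - 108.6 = 24.0 g
MC = 24.0 / 132.6 * 100 = 18.0995%


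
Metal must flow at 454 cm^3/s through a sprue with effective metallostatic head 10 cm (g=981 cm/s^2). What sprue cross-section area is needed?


Formula: v = sqrt(2*g*h), A = Q/v
Velocity: v = sqrt(2 * 981 * 10) = sqrt(19620) = 140.0714 cm/s
Sprue area: A = Q / v = 454 / 140.0714 = 3.2412 cm^2

3.2412 cm^2


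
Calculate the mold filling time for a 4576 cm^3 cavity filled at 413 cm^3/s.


Formula: t_fill = V_mold / Q_flow
t = 4576 cm^3 / 413 cm^3/s = 11.0799 s

Final answer: 11.0799 s


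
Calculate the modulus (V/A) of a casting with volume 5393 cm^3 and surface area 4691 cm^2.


Formula: Casting Modulus M = V / A
M = 5393 cm^3 / 4691 cm^2 = 1.1496 cm

Final answer: 1.1496 cm


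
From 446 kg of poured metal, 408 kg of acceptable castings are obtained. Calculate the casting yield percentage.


Formula: Casting Yield = (W_good / W_total) * 100
Yield = (408 kg / 446 kg) * 100 = 91.4798%

91.4798%


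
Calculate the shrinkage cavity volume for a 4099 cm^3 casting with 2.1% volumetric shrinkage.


Formula: V_shrink = V_casting * shrinkage_pct / 100
V_shrink = 4099 cm^3 * 2.1 / 100 = 86.0790 cm^3

Answer: 86.0790 cm^3


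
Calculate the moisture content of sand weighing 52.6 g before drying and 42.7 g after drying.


Formula: MC = (W_wet - W_dry) / W_wet * 100
Water mass = 52.6 - 42.7 = 9.9 g
MC = 9.9 / 52.6 * 100 = 18.8213%

18.8213%


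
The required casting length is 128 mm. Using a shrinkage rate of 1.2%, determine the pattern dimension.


Formula: L_pattern = L_casting * (1 + shrinkage_rate/100)
Shrinkage factor = 1 + 1.2/100 = 1.012
L_pattern = 128 mm * 1.012 = 129.5360 mm

Answer: 129.5360 mm
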